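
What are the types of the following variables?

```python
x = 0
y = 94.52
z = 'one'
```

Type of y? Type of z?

y is float; z is str

float, str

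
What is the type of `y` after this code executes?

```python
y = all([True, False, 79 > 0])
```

all() returns bool

bool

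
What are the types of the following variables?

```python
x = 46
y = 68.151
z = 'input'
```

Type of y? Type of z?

y is float; z is str

float, str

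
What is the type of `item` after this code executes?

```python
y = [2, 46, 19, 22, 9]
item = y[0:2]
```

Slicing a list always returns a list

list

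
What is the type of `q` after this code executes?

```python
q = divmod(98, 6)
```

divmod() returns a tuple (quotient, remainder)

tuple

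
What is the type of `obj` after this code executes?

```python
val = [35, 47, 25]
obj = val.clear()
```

list.clear() returns None

NoneType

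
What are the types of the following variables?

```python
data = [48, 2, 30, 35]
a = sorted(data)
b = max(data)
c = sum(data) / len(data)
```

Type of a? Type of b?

sorted() returns list; max of ints returns int

list, int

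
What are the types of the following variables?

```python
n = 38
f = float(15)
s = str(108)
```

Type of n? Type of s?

n is int; s is str

int, str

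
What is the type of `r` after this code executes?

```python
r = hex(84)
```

hex() returns str representation

str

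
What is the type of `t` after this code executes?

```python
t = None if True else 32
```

Ternary: condition is True, if branch (None) taken → NoneType

NoneType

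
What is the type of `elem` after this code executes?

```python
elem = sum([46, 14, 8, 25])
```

sum() of ints returns int

int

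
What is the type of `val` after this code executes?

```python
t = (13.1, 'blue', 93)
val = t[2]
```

Index 2 of tuple is 93 which is int

int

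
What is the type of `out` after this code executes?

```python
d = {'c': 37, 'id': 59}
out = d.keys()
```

.keys() returns a dict_keys view object

dict_keys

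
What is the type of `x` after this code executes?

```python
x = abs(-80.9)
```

abs() of float returns float

float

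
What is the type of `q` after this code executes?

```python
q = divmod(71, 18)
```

divmod() returns a tuple (quotient, remainder)

tuple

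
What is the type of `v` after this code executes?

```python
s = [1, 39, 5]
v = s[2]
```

Indexing a list of ints returns int (s[2] = 5)

int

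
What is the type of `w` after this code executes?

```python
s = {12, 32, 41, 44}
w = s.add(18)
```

set.add() returns None (mutates in place)

NoneType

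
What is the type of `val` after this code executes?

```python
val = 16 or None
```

'or' returns first truthy value (16, int)

int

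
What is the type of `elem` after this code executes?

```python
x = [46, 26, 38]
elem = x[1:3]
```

Slicing a list always returns a list

list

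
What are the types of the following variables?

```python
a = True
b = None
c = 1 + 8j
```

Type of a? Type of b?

a is bool; b is NoneType

bool, NoneType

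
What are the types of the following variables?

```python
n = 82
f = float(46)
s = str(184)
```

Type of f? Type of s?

f is float; s is str

float, str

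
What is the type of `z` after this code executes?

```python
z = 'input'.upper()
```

str.upper() returns str

str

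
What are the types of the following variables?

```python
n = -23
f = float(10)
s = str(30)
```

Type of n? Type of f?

n is int; f is float

int, float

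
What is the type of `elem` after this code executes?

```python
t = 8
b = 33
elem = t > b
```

Comparison operators return bool

bool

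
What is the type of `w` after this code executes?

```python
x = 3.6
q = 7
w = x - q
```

float - int returns float (3.6 - 7 = -3.4)

float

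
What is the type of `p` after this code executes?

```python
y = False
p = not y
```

'not' always returns bool

bool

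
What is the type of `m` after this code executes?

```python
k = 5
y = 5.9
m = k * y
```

int * float returns float (5 * 5.9 = 29.5)

float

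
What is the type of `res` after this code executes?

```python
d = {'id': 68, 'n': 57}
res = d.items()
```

dict.items() returns a dict_items view

dict_items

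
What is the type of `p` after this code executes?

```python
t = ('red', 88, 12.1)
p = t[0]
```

Index 0 of tuple is 'red' which is str

str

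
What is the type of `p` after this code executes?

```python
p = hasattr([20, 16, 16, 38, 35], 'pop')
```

hasattr() returns bool

bool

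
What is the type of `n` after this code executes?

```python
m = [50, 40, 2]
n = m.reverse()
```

list.reverse() returns None

NoneType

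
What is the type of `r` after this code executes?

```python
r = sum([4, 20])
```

sum() of ints returns int

int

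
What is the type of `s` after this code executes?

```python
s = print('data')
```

print() returns None

NoneType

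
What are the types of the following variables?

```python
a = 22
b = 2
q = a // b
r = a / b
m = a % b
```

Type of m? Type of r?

int % int returns int; int / int returns float

int, float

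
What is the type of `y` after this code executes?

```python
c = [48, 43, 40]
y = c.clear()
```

list.clear() returns None

NoneType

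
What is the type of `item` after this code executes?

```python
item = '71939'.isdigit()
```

str.isdigit() returns bool

bool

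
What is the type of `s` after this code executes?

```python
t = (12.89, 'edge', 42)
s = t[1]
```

Index 1 of tuple is 'edge' which is str

str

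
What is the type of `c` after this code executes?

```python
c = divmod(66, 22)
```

divmod() returns a tuple (quotient, remainder)

tuple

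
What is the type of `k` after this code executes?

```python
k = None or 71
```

'or' with None returns the other value (71, int)

int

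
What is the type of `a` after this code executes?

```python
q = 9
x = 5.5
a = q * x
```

int * float returns float (9 * 5.5 = 49.5)

float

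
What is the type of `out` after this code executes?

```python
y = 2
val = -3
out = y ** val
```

int ** negative int returns float

float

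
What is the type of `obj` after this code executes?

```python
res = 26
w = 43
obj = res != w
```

Comparison operators return bool

bool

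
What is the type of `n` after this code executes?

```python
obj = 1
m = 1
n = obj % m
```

int % int returns int (1 % 1 = 0)

int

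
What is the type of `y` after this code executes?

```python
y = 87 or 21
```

'or' returns the first truthy value (87, which is int)

int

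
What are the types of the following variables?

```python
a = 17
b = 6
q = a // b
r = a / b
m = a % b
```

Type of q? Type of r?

int // int returns int; int / int returns float

int, float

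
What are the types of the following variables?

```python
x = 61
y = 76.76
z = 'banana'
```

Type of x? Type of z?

x is int; z is str

int, str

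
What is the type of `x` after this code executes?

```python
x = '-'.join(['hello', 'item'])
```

str.join() returns str

str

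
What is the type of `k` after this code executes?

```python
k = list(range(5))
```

list(range(...)) returns list

list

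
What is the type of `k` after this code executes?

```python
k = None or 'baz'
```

'or' with None returns the other value ('baz', str)

str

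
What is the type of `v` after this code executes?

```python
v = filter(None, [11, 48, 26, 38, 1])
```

filter() returns a filter iterator object

filter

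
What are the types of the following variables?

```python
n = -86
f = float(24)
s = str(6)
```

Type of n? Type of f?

n is int; f is float

int, float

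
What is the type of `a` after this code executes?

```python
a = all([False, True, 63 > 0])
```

all() returns bool

bool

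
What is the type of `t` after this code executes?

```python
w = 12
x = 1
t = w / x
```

int / int always returns float in Python 3 (12 / 1 = 12)

float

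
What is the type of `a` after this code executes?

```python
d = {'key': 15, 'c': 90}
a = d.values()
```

.values() returns a dict_values view object

dict_values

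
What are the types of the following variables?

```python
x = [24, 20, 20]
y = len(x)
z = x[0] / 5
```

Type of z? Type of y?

int / int returns float; len() returns int

float, int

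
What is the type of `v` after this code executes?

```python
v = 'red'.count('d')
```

str.count() returns int

int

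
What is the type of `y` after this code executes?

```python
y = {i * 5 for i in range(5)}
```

A set comprehension {expr for x in iterable} produces a set

set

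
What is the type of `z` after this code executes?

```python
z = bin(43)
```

bin() returns str representation

str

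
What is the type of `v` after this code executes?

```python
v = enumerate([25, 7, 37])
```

enumerate() returns an enumerate iterator object

enumerate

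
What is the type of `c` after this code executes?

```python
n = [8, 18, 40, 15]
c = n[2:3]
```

Slicing a list always returns a list

list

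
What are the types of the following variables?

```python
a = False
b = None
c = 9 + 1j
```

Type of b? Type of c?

b is NoneType; c is complex

NoneType, complex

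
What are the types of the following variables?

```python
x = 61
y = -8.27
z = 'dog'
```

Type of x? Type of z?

x is int; z is str

int, str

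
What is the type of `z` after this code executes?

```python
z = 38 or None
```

'or' returns first truthy value (38, int)

int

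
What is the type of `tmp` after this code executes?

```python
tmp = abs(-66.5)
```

abs() of float returns float

float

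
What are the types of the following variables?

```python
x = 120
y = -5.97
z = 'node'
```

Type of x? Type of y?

x is int; y is float

int, float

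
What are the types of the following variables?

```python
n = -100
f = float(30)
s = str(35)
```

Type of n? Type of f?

n is int; f is float

int, float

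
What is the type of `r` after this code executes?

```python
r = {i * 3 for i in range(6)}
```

A set comprehension {expr for x in iterable} produces a set

set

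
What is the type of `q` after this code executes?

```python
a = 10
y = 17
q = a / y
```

int / int always returns float in Python 3 (10 / 17 = 0.588235)

float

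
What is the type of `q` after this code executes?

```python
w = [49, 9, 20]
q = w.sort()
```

list.sort() returns None (sorts in place)

NoneType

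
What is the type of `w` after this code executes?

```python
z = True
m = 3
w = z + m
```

bool + int returns int (True is 1, so 1 + 3 = 4)

int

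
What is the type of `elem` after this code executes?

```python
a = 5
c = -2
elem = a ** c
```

int ** negative int returns float

float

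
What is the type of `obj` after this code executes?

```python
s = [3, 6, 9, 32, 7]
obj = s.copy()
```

list.copy() returns list

list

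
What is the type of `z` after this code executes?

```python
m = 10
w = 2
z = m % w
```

int % int returns int (10 % 2 = 0)

int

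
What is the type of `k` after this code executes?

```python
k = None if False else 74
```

Ternary: condition is False, else branch (74) taken → int

int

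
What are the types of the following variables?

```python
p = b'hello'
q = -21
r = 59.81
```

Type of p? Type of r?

p is bytes; r is float

bytes, float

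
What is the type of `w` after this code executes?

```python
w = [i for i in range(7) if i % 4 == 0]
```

A list comprehension [...] produces a list

list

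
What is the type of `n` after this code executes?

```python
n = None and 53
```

'and' returns first falsy value (None)

NoneType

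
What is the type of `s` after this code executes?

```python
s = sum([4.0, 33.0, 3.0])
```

sum() of floats returns float

float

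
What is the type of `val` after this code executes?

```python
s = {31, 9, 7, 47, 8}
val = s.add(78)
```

set.add() returns None (mutates in place)

NoneType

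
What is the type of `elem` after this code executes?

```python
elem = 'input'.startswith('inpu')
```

str.startswith() returns bool

bool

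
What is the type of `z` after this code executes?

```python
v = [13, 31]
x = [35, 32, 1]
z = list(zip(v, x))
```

list(zip(...)) returns a list of tuples

list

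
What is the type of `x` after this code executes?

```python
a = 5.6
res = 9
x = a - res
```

float - int returns float (5.6 - 9 = -3.4)

float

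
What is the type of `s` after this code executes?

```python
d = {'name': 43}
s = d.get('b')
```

dict.get() returns None when key 'b' is not found and no default given

NoneType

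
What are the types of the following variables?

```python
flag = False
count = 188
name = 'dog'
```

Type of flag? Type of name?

flag is bool; name is str

bool, str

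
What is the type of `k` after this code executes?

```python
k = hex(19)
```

hex() returns str representation

str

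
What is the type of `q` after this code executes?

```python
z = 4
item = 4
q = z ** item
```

int ** positive int returns int (4 ** 4 = 256)

int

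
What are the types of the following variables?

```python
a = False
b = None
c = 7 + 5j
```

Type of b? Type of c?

b is NoneType; c is complex

NoneType, complex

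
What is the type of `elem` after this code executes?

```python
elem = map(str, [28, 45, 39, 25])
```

map() returns a map iterator object

map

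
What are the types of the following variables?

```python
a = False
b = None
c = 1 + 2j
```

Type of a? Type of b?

a is bool; b is NoneType

bool, NoneType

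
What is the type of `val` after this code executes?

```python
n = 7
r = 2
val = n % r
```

int % int returns int (7 % 2 = 1)

int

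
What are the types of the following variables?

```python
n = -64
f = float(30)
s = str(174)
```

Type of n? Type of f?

n is int; f is float

int, float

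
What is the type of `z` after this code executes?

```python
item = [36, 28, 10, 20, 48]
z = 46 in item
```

'in' operator returns bool

bool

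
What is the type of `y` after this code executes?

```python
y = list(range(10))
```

list(range(...)) returns list

list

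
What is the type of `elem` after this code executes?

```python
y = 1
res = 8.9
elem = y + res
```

int + float returns float (1 + 8.9 = 9.9)

float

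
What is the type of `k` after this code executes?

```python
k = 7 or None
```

'or' returns first truthy value (7, int)

int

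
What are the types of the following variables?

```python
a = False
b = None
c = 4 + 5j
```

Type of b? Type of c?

b is NoneType; c is complex

NoneType, complex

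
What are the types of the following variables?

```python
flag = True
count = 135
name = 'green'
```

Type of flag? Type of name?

flag is bool; name is str

bool, str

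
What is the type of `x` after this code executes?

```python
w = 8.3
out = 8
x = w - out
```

float - int returns float (8.3 - 8 = 0.3)

float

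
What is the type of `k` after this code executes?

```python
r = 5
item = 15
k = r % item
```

int % int returns int (5 % 15 = 5)

int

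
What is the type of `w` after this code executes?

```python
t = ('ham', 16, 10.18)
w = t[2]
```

Index 2 of tuple is 10.18 which is float

float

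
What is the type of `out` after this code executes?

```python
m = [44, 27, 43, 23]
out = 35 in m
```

'in' operator returns bool

bool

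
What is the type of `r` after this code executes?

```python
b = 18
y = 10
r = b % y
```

int % int returns int (18 % 10 = 8)

int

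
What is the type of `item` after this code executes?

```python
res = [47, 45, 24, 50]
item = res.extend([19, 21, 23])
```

list.extend() returns None

NoneType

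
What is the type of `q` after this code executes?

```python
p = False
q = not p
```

'not' always returns bool

bool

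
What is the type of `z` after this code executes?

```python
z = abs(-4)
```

abs() of int returns int

int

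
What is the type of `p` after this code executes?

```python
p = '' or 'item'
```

'or' returns first truthy value ('item', which is str)

str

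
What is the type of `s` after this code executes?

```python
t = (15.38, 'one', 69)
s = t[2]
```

Index 2 of tuple is 69 which is int

int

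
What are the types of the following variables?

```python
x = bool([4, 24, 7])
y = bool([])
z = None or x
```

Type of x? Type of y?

bool() returns bool; bool() returns bool

bool, bool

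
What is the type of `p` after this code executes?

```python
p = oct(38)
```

oct() returns str representation

str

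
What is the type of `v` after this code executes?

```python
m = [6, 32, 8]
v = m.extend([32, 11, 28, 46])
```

list.extend() returns None

NoneType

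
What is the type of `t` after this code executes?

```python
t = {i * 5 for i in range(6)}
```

A set comprehension {expr for x in iterable} produces a set

set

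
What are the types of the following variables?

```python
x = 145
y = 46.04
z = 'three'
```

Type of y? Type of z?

y is float; z is str

float, str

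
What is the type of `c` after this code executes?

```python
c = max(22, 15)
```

max() of ints returns int

int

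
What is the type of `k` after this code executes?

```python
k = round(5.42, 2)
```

round() with ndigits arg returns float

float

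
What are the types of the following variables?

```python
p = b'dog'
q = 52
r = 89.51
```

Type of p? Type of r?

p is bytes; r is float

bytes, float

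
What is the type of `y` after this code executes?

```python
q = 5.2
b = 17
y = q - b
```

float - int returns float (5.2 - 17 = -11.8)

float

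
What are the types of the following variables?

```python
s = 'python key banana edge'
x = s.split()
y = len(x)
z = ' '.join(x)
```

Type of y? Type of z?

len() returns int; str.join() returns str

int, str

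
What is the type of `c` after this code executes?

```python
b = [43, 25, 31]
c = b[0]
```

Indexing a list of ints returns int (b[0] = 43)

int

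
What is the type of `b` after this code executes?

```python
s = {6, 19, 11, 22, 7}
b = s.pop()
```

Popping from a set of ints returns int

int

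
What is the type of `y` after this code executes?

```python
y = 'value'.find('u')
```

str.find() returns int (index, or -1)

int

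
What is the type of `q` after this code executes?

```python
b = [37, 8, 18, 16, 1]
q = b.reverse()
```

list.reverse() returns None

NoneType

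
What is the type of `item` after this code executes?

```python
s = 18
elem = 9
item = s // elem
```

int // int returns int (18 // 9 = 2)

int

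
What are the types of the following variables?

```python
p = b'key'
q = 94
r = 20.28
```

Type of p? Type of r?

p is bytes; r is float

bytes, float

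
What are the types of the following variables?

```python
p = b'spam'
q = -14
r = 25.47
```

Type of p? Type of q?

p is bytes; q is int

bytes, int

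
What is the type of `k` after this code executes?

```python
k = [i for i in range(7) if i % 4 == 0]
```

A list comprehension [...] produces a list

list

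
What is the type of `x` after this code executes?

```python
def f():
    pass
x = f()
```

A function with no return statement returns None

NoneType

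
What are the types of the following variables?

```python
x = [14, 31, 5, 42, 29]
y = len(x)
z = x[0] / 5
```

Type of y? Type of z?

len() returns int; int / int returns float

int, float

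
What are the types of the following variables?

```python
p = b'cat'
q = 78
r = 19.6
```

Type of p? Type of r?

p is bytes; r is float

bytes, float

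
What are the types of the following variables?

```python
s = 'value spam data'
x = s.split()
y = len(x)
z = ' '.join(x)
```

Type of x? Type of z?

str.split() returns list; str.join() returns str

list, str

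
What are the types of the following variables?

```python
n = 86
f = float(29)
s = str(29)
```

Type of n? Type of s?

n is int; s is str

int, str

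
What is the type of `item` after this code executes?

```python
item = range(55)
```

range() returns a range object

range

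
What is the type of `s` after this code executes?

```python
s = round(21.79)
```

round() with no ndigits arg returns int

int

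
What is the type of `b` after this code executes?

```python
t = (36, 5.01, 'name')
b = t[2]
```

Index 2 of tuple is 'name' which is str

str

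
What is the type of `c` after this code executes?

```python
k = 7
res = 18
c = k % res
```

int % int returns int (7 % 18 = 7)

int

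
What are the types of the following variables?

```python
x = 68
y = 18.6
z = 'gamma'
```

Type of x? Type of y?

x is int; y is float

int, float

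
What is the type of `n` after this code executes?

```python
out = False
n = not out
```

'not' always returns bool

bool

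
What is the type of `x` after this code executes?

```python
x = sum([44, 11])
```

sum() of ints returns int

int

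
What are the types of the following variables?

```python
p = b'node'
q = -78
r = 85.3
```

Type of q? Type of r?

q is int; r is float

int, float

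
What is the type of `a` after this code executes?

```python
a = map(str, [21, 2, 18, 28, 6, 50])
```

map() returns a map iterator object

map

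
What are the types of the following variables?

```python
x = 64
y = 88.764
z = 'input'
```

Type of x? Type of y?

x is int; y is float

int, float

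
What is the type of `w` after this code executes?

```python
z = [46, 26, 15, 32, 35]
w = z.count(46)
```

list.count() returns int

int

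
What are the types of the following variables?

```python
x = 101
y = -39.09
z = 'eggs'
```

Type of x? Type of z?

x is int; z is str

int, str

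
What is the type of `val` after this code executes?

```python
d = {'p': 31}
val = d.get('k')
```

dict.get() returns None when key 'k' is not found and no default given

NoneType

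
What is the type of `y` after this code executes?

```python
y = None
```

None has type NoneType

NoneType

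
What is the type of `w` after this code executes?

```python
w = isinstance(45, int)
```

isinstance() returns bool

bool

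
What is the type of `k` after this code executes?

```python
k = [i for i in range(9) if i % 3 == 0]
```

A list comprehension [...] produces a list

list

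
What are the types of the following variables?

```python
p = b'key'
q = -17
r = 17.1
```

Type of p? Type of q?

p is bytes; q is int

bytes, int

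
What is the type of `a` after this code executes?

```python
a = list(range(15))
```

list(range(...)) returns list

list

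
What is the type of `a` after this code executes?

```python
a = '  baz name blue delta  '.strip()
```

str.strip() returns str

str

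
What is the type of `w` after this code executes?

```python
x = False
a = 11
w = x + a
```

bool + int returns int (False is 0, so 0 + 11 = 11)

int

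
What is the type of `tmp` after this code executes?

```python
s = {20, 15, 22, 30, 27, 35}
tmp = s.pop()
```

Popping from a set of ints returns int

int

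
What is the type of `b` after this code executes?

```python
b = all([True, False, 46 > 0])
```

all() returns bool

bool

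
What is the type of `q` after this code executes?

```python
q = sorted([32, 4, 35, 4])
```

sorted() always returns list

list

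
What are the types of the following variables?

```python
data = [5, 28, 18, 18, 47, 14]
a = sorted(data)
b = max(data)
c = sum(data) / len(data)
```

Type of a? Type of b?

sorted() returns list; max of ints returns int

list, int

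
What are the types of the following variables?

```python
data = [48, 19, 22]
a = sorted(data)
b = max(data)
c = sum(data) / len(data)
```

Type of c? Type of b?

int / int returns float; max of ints returns int

float, int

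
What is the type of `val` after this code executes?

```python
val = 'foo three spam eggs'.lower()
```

str.lower() returns str

str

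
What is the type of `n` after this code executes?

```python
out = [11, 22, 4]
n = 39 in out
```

'in' operator returns bool

bool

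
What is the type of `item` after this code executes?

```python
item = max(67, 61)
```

max() of ints returns int

int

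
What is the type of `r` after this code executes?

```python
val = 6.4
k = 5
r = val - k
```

float - int returns float (6.4 - 5 = 1.4)

float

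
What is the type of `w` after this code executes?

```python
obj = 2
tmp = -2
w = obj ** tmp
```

int ** negative int returns float

float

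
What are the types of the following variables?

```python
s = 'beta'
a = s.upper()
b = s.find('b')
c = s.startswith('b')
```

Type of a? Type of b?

str.upper() returns str; str.find() returns int

str, int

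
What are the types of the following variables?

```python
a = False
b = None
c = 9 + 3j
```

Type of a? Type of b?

a is bool; b is NoneType

bool, NoneType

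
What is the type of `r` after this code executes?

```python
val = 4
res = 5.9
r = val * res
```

int * float returns float (4 * 5.9 = 23.6)

float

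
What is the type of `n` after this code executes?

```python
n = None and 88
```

'and' returns first falsy value (None)

NoneType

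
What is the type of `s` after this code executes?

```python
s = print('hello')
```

print() returns None

NoneType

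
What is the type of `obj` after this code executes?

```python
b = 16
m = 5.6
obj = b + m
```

int + float returns float (16 + 5.6 = 21.6)

float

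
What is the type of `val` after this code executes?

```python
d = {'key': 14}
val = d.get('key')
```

dict.get() returns the value (int) when key is found

int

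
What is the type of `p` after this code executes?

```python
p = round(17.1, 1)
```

round() with ndigits arg returns float

float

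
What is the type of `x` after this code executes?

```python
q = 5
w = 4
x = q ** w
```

int ** positive int returns int (5 ** 4 = 625)

int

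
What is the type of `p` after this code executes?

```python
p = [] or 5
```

'or' returns first truthy value (5, which is int)

int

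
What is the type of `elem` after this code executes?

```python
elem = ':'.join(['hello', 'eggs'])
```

str.join() returns str

str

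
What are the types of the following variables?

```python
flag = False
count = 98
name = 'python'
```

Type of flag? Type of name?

flag is bool; name is str

bool, str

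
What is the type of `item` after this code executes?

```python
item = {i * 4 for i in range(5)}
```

A set comprehension {expr for x in iterable} produces a set

set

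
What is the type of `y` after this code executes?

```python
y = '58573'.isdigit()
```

str.isdigit() returns bool

bool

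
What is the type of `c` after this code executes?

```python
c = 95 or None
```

'or' returns first truthy value (95, int)

int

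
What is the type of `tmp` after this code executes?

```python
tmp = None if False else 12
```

Ternary: condition is False, else branch (12) taken → int

int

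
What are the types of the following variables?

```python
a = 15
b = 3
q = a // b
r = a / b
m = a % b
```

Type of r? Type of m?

int / int returns float; int % int returns int

float, int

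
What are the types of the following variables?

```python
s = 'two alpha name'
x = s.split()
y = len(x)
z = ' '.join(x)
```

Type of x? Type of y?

str.split() returns list; len() returns int

list, int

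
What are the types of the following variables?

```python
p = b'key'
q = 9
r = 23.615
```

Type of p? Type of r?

p is bytes; r is float

bytes, float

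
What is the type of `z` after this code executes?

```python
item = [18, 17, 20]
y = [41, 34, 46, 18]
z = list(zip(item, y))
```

list(zip(...)) returns a list of tuples

list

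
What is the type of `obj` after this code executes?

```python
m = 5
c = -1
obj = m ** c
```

int ** negative int returns float

float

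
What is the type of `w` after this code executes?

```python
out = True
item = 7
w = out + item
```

bool + int returns int (True is 1, so 1 + 7 = 8)

int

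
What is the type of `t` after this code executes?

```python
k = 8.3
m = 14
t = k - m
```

float - int returns float (8.3 - 14 = -5.7)

float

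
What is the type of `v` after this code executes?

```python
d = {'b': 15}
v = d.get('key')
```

dict.get() returns None when key 'key' is not found and no default given

NoneType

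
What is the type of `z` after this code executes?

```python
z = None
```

None has type NoneType

NoneType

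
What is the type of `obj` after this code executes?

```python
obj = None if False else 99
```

Ternary: condition is False, else branch (99) taken → int

int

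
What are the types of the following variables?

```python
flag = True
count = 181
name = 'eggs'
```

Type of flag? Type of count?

flag is bool; count is int

bool, int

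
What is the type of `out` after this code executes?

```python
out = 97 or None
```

'or' returns first truthy value (97, int)

int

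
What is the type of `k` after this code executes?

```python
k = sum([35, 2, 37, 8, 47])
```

sum() of ints returns int

int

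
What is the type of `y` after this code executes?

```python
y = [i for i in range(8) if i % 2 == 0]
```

A list comprehension [...] produces a list

list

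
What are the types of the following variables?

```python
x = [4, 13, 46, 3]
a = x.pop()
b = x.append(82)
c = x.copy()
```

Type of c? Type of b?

list.copy() returns list; list.append() returns None

list, NoneType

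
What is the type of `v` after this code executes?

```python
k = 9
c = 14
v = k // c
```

int // int returns int (9 // 14 = 0)

int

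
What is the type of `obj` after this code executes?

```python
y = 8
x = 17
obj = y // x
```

int // int returns int (8 // 17 = 0)

int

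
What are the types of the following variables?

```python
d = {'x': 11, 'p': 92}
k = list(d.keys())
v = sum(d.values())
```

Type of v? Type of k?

sum of int values returns int; list(...) returns list

int, list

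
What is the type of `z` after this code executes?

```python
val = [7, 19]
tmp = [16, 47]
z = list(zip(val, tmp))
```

list(zip(...)) returns a list of tuples

list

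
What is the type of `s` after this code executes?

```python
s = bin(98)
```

bin() returns str representation

str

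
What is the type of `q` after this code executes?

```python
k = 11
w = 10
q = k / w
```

int / int always returns float in Python 3 (11 / 10 = 1.1)

float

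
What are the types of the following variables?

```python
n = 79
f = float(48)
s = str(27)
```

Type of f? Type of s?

f is float; s is str

float, str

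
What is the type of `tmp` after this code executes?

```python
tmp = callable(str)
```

callable() returns bool

bool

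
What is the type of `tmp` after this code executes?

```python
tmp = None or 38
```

'or' with None returns the other value (38, int)

int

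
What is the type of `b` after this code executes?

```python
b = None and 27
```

'and' returns first falsy value (None)

NoneType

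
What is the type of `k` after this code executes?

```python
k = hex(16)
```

hex() returns str representation

str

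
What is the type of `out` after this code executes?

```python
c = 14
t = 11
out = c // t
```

int // int returns int (14 // 11 = 1)

int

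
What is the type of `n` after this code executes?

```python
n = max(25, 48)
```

max() of ints returns int

int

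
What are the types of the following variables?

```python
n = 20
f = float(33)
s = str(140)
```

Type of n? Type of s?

n is int; s is str

int, str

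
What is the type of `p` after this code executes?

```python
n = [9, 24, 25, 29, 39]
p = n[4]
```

Indexing a list of ints returns int (n[4] = 39)

int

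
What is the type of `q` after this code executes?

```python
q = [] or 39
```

'or' returns first truthy value (39, which is int)

int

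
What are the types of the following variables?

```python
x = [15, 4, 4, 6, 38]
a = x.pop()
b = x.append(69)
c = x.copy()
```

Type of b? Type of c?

list.append() returns None; list.copy() returns list

NoneType, list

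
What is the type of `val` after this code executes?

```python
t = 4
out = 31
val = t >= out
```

Comparison operators return bool

bool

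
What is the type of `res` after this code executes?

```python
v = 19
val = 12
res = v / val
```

int / int always returns float in Python 3 (19 / 12 = 1.58333)

float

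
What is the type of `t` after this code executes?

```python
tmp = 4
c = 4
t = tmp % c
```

int % int returns int (4 % 4 = 0)

int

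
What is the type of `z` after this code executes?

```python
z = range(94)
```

range() returns a range object

range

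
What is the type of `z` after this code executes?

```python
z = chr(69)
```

chr() returns str (single character)

str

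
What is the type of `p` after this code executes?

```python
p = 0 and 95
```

'and' returns the first falsy value (0, which is int)

int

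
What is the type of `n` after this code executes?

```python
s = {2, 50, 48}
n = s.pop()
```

Popping from a set of ints returns int

int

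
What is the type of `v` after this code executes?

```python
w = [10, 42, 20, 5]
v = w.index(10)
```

list.index() returns int

int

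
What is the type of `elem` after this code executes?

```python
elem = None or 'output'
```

'or' with None returns the other value ('output', str)

str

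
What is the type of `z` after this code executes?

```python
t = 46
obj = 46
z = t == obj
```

Equality comparison returns bool

bool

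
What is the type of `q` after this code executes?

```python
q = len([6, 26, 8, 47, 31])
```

len() always returns int

int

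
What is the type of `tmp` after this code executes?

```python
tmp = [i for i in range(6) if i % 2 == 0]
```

A list comprehension [...] produces a list

list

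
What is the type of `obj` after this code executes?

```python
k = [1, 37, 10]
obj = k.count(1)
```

list.count() returns int

int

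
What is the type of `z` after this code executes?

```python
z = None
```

None has type NoneType

NoneType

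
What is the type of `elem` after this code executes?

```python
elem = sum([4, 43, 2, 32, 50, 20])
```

sum() of ints returns int

int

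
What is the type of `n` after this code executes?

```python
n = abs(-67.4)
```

abs() of float returns float

float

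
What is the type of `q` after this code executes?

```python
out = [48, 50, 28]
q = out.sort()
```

list.sort() returns None (sorts in place)

NoneType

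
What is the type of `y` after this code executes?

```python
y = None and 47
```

'and' returns first falsy value (None)

NoneType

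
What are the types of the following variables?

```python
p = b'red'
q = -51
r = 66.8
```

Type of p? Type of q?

p is bytes; q is int

bytes, int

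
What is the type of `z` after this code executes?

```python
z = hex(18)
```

hex() returns str representation

str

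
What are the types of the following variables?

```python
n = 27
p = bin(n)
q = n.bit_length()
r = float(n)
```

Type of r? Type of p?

float() returns float; bin() returns str

float, str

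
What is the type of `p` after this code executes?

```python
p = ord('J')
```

ord() returns int (Unicode code point)

int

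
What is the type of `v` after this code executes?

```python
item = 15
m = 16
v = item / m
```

int / int always returns float in Python 3 (15 / 16 = 0.9375)

float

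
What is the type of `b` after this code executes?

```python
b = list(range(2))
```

list(range(...)) returns list

list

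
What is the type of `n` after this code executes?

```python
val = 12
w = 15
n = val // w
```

int // int returns int (12 // 15 = 0)

int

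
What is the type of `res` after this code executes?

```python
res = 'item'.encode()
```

str.encode() returns bytes

bytes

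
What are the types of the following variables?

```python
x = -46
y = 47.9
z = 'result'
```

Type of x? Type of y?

x is int; y is float

int, float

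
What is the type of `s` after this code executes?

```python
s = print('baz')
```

print() returns None

NoneType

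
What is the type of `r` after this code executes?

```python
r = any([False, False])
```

any() returns bool

bool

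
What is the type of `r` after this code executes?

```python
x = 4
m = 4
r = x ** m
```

int ** positive int returns int (4 ** 4 = 256)

int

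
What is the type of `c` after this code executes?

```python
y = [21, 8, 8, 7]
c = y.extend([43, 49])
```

list.extend() returns None

NoneType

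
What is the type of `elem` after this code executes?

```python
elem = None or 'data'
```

'or' with None returns the other value ('data', str)

str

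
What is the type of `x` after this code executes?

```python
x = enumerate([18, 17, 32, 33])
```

enumerate() returns an enumerate iterator object

enumerate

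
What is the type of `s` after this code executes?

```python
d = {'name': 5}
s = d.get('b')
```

dict.get() returns None when key 'b' is not found and no default given

NoneType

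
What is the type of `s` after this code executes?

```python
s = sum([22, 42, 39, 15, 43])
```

sum() of ints returns int

int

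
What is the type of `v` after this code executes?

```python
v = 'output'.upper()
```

str.upper() returns str

str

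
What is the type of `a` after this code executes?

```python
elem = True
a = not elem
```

'not' always returns bool

bool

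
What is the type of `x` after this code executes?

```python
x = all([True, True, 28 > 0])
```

all() returns bool

bool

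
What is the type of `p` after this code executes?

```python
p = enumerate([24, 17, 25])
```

enumerate() returns an enumerate iterator object

enumerate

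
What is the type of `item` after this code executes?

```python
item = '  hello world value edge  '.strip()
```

str.strip() returns str

str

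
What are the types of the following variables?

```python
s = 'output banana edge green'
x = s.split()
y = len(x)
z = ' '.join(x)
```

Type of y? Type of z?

len() returns int; str.join() returns str

int, str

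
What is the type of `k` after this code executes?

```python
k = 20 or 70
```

'or' returns the first truthy value (20, which is int)

int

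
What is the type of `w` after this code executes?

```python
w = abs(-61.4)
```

abs() of float returns float

float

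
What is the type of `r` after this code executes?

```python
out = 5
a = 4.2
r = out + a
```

int + float returns float (5 + 4.2 = 9.2)

float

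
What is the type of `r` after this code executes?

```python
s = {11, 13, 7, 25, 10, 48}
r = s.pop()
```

Popping from a set of ints returns int

int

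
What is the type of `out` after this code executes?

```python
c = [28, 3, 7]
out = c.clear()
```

list.clear() returns None

NoneType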